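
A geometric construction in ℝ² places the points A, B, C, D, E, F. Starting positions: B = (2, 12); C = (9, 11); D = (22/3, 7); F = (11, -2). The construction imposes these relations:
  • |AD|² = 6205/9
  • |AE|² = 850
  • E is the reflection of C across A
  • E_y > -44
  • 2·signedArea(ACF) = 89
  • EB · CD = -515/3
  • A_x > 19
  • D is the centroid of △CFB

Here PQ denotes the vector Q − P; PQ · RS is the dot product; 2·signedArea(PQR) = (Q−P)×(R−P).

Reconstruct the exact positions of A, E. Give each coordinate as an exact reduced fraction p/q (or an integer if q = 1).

1. A_x = 20  [line 13·x + 2·y + -228 = 0 ∩ |AD|² = 6205/9]
2. A_y = -16  [line 13·x + 2·y + -228 = 0 ∩ |AD|² = 6205/9]
   → A = (20, -16)
3. E_x = 31  [E is the reflection of C across A]
4. E_y = -43  [E is the reflection of C across A]
   → E = (31, -43)

A = (20, -16)
E = (31, -43)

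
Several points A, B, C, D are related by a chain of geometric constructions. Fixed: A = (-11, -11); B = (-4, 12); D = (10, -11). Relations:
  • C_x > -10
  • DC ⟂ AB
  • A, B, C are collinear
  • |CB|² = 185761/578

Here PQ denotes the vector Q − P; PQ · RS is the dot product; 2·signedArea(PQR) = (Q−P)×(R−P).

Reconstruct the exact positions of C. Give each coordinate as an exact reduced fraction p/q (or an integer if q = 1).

C = (-5329/578, -2977/578)

1. C_x = -5329/578  [A, B, C are collinear ∩ DC ⟂ AB]
2. C_y = -2977/578  [A, B, C are collinear ∩ DC ⟂ AB]
   → C = (-5329/578, -2977/578)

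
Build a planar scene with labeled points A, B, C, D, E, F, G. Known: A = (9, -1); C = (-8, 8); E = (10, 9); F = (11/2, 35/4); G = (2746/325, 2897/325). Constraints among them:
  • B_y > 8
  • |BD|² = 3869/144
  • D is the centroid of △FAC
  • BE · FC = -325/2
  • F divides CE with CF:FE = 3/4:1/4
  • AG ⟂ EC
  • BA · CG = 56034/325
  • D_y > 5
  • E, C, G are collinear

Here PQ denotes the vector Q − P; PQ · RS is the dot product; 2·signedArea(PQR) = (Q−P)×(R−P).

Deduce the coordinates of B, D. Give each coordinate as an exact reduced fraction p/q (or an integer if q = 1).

B = (-2, 25/3)
D = (13/6, 21/4)

1. D_x = 13/6  [D is the centroid of △FAC]
2. D_y = 21/4  [D is the centroid of △FAC]
   → D = (13/6, 21/4)
3. B_x = -2  [line 27/2·x + 3/4·y + 83/4 = 0 ∩ |BD|² = 3869/144]
4. B_y = 25/3  [line 27/2·x + 3/4·y + 83/4 = 0 ∩ |BD|² = 3869/144]
   → B = (-2, 25/3)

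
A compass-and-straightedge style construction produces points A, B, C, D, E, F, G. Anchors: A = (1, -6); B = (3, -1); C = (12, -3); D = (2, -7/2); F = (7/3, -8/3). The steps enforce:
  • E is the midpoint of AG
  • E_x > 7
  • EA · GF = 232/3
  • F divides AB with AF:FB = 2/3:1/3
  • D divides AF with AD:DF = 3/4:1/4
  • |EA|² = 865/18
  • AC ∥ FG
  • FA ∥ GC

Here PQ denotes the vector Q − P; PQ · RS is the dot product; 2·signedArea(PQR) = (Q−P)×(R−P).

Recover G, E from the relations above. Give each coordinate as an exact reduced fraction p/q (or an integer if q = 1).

E = (43/6, -17/6)
G = (40/3, 1/3)

1. G_x = 40/3  [FA ∥ GC ∩ AC ∥ FG]
2. G_y = 1/3  [FA ∥ GC ∩ AC ∥ FG]
   → G = (40/3, 1/3)
3. E_x = 43/6  [E is the midpoint of AG]
4. E_y = -17/6  [E is the midpoint of AG]
   → E = (43/6, -17/6)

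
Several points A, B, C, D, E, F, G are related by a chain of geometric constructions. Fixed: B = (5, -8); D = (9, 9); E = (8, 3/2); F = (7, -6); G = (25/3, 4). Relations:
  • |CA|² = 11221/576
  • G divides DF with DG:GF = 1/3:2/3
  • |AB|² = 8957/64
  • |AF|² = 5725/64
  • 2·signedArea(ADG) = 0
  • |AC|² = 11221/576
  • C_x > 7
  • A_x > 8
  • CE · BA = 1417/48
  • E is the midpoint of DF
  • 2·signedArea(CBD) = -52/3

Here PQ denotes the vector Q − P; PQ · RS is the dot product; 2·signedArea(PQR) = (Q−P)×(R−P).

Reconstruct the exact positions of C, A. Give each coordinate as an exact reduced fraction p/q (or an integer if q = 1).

1. A_x = 33/4  [line 5·x + -2/3·y + -39 = 0 ∩ |AB|² = 8957/64]
2. A_y = 27/8  [line 5·x + -2/3·y + -39 = 0 ∩ |AB|² = 8957/64]
   → A = (33/4, 27/8)
3. C_x = 23/3  [2·signedArea(CBD) = -52/3 ∩ CE · BA = 1417/48]
4. C_y = -1  [2·signedArea(CBD) = -52/3 ∩ CE · BA = 1417/48]
   → C = (23/3, -1)

A = (33/4, 27/8)
C = (23/3, -1)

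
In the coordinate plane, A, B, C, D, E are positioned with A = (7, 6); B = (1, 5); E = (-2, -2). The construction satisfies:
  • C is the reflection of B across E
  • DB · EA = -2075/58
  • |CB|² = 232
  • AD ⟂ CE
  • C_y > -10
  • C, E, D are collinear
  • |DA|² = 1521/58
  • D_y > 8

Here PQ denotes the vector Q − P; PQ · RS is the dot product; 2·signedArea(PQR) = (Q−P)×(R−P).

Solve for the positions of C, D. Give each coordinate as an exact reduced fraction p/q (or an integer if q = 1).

C = (-5, -9)
D = (133/58, 465/58)

1. C_x = -5  [C is the reflection of B across E]
2. C_y = -9  [C is the reflection of B across E]
   → C = (-5, -9)
3. D_x = 133/58  [C, E, D are collinear ∩ AD ⟂ CE]
4. D_y = 465/58  [C, E, D are collinear ∩ AD ⟂ CE]
   → D = (133/58, 465/58)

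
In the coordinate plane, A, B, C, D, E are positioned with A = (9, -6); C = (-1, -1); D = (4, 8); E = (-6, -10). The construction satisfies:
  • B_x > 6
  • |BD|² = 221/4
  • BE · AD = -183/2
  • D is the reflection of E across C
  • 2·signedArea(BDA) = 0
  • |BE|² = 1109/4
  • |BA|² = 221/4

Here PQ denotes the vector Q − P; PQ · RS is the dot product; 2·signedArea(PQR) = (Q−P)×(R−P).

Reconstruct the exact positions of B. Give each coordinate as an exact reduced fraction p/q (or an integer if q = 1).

B = (13/2, 1)

1. B_x = 13/2  [2·signedArea(BDA) = 0 ∩ BE · AD = -183/2]
2. B_y = 1  [2·signedArea(BDA) = 0 ∩ BE · AD = -183/2]
   → B = (13/2, 1)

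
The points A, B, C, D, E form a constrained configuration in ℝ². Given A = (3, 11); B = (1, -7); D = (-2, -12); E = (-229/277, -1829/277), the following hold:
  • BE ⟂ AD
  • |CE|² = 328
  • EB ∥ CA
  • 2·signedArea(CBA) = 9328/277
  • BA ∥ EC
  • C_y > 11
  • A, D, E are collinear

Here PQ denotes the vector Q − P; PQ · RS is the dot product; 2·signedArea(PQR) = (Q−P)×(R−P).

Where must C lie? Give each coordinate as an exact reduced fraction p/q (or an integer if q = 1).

1. C_x = 325/277  [EB ∥ CA ∩ BA ∥ EC]
2. C_y = 3157/277  [EB ∥ CA ∩ BA ∥ EC]
   → C = (325/277, 3157/277)

C = (325/277, 3157/277)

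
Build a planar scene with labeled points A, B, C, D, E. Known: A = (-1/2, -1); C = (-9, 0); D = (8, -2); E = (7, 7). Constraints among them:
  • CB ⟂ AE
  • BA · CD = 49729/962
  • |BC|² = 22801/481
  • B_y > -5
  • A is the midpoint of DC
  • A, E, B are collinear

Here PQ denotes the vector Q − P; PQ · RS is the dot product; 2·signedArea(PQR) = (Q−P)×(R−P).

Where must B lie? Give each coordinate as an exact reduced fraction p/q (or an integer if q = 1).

1. B_x = -1913/481  [A, E, B are collinear ∩ CB ⟂ AE]
2. B_y = -2265/481  [A, E, B are collinear ∩ CB ⟂ AE]
   → B = (-1913/481, -2265/481)

B = (-1913/481, -2265/481)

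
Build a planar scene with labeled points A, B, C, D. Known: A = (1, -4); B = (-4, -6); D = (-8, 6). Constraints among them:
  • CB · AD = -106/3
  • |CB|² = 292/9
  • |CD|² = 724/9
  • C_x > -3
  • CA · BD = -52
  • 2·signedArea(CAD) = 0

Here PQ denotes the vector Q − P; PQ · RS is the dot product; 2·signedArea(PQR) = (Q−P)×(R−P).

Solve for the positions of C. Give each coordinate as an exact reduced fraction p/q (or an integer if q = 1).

1. C_x = -2  [2·signedArea(CAD) = 0 ∩ CB · AD = -106/3]
2. C_y = -2/3  [2·signedArea(CAD) = 0 ∩ CB · AD = -106/3]
   → C = (-2, -2/3)

C = (-2, -2/3)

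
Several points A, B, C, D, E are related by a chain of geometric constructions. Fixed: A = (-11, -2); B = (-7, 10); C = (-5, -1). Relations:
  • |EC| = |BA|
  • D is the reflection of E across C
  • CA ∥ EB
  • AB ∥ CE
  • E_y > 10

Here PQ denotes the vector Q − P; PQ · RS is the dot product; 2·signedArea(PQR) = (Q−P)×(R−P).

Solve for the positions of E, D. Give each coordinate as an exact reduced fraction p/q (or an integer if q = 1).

1. E_x = -1  [CA ∥ EB ∩ AB ∥ CE]
2. E_y = 11  [CA ∥ EB ∩ AB ∥ CE]
   → E = (-1, 11)
3. D_x = -9  [D is the reflection of E across C]
4. D_y = -13  [D is the reflection of E across C]
   → D = (-9, -13)

D = (-9, -13)
E = (-1, 11)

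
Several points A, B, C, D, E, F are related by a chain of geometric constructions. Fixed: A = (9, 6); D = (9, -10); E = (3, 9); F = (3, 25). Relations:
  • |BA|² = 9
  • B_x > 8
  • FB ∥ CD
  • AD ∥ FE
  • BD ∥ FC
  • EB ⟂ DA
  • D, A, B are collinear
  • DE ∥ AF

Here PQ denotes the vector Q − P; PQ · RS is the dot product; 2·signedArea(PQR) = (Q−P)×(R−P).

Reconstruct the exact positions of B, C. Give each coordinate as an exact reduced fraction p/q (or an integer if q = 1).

B = (9, 9)
C = (3, 6)

1. B_x = 9  [D, A, B are collinear ∩ EB ⟂ DA]
2. B_y = 9  [D, A, B are collinear ∩ EB ⟂ DA]
   → B = (9, 9)
3. C_x = 3  [FB ∥ CD ∩ BD ∥ FC]
4. C_y = 6  [FB ∥ CD ∩ BD ∥ FC]
   → C = (3, 6)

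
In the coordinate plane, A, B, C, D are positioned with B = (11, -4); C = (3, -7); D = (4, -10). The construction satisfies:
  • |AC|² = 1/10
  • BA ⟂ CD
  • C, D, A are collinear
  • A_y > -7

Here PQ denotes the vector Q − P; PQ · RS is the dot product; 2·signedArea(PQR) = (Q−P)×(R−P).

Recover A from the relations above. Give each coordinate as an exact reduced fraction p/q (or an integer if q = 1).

A = (29/10, -67/10)

1. A_x = 29/10  [C, D, A are collinear ∩ BA ⟂ CD]
2. A_y = -67/10  [C, D, A are collinear ∩ BA ⟂ CD]
   → A = (29/10, -67/10)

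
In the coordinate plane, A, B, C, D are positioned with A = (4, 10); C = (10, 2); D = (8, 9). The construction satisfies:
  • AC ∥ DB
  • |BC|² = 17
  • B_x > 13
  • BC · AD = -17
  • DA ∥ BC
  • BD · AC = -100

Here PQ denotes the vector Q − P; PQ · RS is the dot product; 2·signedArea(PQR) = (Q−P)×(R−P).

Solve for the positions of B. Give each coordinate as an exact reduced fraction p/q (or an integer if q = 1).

B = (14, 1)

1. B_x = 14  [DA ∥ BC ∩ AC ∥ DB]
2. B_y = 1  [DA ∥ BC ∩ AC ∥ DB]
   → B = (14, 1)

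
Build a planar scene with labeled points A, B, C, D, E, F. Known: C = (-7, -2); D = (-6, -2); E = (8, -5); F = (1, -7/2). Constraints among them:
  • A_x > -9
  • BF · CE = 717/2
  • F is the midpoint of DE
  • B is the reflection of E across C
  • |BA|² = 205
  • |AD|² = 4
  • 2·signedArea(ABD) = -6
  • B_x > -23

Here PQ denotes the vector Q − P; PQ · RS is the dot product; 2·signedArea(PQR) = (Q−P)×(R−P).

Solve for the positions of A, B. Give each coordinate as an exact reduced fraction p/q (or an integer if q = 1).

A = (-8, -2)
B = (-22, 1)

1. B_x = -22  [B is the reflection of E across C]
2. B_y = 1  [B is the reflection of E across C]
   → B = (-22, 1)
3. A_x = -8  [line 3·x + 16·y + 56 = 0 ∩ |BA|² = 205]
4. A_y = -2  [line 3·x + 16·y + 56 = 0 ∩ |BA|² = 205]
   → A = (-8, -2)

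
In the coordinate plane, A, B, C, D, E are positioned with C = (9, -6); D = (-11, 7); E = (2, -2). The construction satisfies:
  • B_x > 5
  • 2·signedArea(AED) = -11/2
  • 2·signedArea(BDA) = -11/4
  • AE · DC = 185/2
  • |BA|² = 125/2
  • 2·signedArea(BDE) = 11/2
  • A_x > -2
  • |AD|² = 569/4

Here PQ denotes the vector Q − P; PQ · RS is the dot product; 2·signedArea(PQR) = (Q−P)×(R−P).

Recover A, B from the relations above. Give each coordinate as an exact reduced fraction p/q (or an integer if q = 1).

1. A_x = -1  [AE · DC = 185/2 ∩ 2·signedArea(AED) = -11/2]
2. A_y = 1/2  [AE · DC = 185/2 ∩ 2·signedArea(AED) = -11/2]
   → A = (-1, 1/2)
3. B_x = 11/2  [2·signedArea(BDA) = -11/4 ∩ 2·signedArea(BDE) = 11/2]
4. B_y = -4  [2·signedArea(BDA) = -11/4 ∩ 2·signedArea(BDE) = 11/2]
   → B = (11/2, -4)

A = (-1, 1/2)
B = (11/2, -4)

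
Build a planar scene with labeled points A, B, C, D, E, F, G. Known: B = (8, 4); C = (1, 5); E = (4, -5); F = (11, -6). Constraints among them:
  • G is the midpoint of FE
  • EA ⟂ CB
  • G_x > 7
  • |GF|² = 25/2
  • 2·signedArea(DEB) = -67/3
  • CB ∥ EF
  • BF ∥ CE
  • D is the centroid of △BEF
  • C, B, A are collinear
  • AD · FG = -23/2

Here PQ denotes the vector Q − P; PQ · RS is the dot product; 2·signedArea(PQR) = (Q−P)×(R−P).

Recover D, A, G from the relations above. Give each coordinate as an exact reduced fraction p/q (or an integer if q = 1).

A = (267/50, 219/50)
D = (23/3, -7/3)
G = (15/2, -11/2)

1. D_x = 23/3  [D is the centroid of △BEF]
2. D_y = -7/3  [D is the centroid of △BEF]
   → D = (23/3, -7/3)
3. A_x = 267/50  [C, B, A are collinear ∩ EA ⟂ CB]
4. A_y = 219/50  [C, B, A are collinear ∩ EA ⟂ CB]
   → A = (267/50, 219/50)
5. G_x = 15/2  [G is the midpoint of FE]
6. G_y = -11/2  [G is the midpoint of FE]
   → G = (15/2, -11/2)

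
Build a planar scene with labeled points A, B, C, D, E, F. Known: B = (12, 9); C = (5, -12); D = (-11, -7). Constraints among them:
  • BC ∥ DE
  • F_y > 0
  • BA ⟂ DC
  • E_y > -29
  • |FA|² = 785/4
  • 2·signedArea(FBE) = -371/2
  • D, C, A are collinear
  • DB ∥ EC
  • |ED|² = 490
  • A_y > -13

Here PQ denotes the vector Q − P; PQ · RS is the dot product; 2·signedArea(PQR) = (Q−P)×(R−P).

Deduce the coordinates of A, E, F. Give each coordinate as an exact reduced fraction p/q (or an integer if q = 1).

1. A_x = 1517/281  [D, C, A are collinear ∩ BA ⟂ DC]
2. A_y = -3407/281  [D, C, A are collinear ∩ BA ⟂ DC]
   → A = (1517/281, -3407/281)
3. E_x = -18  [DB ∥ EC ∩ BC ∥ DE]
4. E_y = -28  [DB ∥ EC ∩ BC ∥ DE]
   → E = (-18, -28)
5. F_x = 1/2  [line 37·x + -30·y + 23/2 = 0 ∩ |FA|² = 785/4]
6. F_y = 1  [line 37·x + -30·y + 23/2 = 0 ∩ |FA|² = 785/4]
   → F = (1/2, 1)

A = (1517/281, -3407/281)
E = (-18, -28)
F = (1/2, 1)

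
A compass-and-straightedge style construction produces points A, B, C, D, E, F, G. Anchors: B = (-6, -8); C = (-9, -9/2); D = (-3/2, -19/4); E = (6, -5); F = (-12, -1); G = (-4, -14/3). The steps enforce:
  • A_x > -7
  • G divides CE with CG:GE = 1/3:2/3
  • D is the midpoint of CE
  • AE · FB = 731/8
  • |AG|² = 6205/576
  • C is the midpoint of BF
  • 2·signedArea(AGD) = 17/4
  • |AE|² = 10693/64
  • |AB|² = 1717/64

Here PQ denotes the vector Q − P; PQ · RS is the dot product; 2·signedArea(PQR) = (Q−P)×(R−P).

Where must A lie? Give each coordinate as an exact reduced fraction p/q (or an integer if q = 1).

1. A_x = -27/4  [AE · FB = 731/8 ∩ 2·signedArea(AGD) = 17/4]
2. A_y = -23/8  [AE · FB = 731/8 ∩ 2·signedArea(AGD) = 17/4]
   → A = (-27/4, -23/8)

A = (-27/4, -23/8)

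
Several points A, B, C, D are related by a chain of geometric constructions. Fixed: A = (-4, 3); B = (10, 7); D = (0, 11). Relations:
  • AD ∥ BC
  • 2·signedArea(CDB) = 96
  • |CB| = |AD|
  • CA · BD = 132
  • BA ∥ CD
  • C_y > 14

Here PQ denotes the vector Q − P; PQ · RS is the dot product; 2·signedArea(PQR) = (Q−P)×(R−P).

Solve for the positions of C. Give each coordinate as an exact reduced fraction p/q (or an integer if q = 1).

C = (14, 15)

1. C_x = 14  [BA ∥ CD ∩ AD ∥ BC]
2. C_y = 15  [BA ∥ CD ∩ AD ∥ BC]
   → C = (14, 15)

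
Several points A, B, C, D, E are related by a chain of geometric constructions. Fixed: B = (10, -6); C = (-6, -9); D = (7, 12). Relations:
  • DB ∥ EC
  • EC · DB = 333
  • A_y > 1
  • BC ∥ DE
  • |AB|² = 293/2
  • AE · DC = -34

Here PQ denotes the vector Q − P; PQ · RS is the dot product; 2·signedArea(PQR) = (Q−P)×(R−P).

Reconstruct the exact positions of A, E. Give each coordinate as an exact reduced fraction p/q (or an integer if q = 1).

A = (1/2, 3/2)
E = (-9, 9)

1. E_x = -9  [DB ∥ EC ∩ BC ∥ DE]
2. E_y = 9  [DB ∥ EC ∩ BC ∥ DE]
   → E = (-9, 9)
3. A_x = 1/2  [line 13·x + 21·y + -38 = 0 ∩ |AB|² = 293/2]
4. A_y = 3/2  [line 13·x + 21·y + -38 = 0 ∩ |AB|² = 293/2]
   → A = (1/2, 3/2)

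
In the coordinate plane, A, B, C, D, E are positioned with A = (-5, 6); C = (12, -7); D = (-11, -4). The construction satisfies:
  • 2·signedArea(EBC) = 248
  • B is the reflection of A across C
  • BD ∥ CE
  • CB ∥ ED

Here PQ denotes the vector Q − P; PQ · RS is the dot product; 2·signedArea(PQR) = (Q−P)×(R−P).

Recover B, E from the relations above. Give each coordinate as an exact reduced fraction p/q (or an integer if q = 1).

B = (29, -20)
E = (-28, 9)

1. B_x = 29  [B is the reflection of A across C]
2. B_y = -20  [B is the reflection of A across C]
   → B = (29, -20)
3. E_x = -28  [CB ∥ ED ∩ BD ∥ CE]
4. E_y = 9  [CB ∥ ED ∩ BD ∥ CE]
   → E = (-28, 9)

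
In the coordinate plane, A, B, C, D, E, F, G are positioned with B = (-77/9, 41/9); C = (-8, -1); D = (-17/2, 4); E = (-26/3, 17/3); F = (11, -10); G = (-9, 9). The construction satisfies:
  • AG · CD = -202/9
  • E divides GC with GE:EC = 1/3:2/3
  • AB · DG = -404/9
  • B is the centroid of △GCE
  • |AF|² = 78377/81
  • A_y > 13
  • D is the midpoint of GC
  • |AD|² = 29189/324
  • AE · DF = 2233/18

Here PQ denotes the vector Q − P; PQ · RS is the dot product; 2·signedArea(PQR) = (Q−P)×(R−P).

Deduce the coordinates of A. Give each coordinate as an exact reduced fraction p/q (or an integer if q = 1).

A = (-85/9, 121/9)

1. A_x = -85/9  [AE · DF = 2233/18 ∩ AB · DG = -404/9]
2. A_y = 121/9  [AE · DF = 2233/18 ∩ AB · DG = -404/9]
   → A = (-85/9, 121/9)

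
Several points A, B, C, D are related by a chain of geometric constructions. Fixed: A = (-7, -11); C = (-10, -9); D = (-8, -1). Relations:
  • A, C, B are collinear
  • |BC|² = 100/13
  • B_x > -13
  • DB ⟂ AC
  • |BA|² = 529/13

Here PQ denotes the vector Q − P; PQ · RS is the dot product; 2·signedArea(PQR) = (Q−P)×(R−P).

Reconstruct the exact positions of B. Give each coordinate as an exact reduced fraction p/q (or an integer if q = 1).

1. B_x = -160/13  [A, C, B are collinear ∩ DB ⟂ AC]
2. B_y = -97/13  [A, C, B are collinear ∩ DB ⟂ AC]
   → B = (-160/13, -97/13)

B = (-160/13, -97/13)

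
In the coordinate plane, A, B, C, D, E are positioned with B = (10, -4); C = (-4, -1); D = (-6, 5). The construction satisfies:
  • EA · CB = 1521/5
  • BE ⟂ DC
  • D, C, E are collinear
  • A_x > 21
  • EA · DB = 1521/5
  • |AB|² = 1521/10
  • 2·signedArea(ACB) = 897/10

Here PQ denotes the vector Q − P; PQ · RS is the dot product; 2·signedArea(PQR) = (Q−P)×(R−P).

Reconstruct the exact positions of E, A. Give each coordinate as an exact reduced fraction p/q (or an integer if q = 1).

A = (217/10, -1/10)
E = (-17/10, -79/10)

1. E_x = -17/10  [D, C, E are collinear ∩ BE ⟂ DC]
2. E_y = -79/10  [D, C, E are collinear ∩ BE ⟂ DC]
   → E = (-17/10, -79/10)
3. A_x = 217/10  [2·signedArea(ACB) = 897/10 ∩ EA · DB = 1521/5]
4. A_y = -1/10  [2·signedArea(ACB) = 897/10 ∩ EA · DB = 1521/5]
   → A = (217/10, -1/10)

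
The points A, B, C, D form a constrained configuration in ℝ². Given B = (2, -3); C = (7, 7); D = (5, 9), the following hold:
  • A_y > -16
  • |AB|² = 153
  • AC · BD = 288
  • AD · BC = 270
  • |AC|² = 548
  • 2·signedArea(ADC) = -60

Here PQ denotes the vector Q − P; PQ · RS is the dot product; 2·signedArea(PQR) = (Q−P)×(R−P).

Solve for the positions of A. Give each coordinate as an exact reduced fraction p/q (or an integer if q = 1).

1. A_x = -1  [AC · BD = 288 ∩ AD · BC = 270]
2. A_y = -15  [AC · BD = 288 ∩ AD · BC = 270]
   → A = (-1, -15)

A = (-1, -15)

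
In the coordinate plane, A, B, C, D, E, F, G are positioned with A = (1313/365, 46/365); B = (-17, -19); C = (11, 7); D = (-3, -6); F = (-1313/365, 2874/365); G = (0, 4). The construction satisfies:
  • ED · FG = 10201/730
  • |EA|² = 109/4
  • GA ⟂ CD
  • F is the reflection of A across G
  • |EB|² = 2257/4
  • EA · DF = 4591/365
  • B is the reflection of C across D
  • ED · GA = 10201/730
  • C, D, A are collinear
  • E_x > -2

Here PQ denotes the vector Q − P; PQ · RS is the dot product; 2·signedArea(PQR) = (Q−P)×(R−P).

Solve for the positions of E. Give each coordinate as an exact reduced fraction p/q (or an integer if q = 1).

E = (-3/2, -1)

1. E_x = -3/2  [EA · DF = 4591/365 ∩ ED · FG = 10201/730]
2. E_y = -1  [EA · DF = 4591/365 ∩ ED · FG = 10201/730]
   → E = (-3/2, -1)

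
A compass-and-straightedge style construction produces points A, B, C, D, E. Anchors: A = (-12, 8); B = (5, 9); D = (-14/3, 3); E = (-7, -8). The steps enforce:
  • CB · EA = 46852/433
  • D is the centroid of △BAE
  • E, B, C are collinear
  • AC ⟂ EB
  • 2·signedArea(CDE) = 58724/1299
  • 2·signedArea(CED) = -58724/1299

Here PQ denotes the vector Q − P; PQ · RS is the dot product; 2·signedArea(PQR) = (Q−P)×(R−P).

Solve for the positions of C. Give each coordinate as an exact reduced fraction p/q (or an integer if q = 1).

C = (-487/433, 140/433)

1. C_x = -487/433  [E, B, C are collinear ∩ AC ⟂ EB]
2. C_y = 140/433  [E, B, C are collinear ∩ AC ⟂ EB]
   → C = (-487/433, 140/433)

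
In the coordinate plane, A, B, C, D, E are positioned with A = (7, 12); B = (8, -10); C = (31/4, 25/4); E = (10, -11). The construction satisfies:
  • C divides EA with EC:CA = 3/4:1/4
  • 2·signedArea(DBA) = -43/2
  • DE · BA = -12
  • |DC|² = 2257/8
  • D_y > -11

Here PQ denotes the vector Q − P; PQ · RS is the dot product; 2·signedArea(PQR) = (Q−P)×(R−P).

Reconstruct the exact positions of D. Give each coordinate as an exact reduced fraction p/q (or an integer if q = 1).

1. D_x = 9  [2·signedArea(DBA) = -43/2 ∩ DE · BA = -12]
2. D_y = -21/2  [2·signedArea(DBA) = -43/2 ∩ DE · BA = -12]
   → D = (9, -21/2)

D = (9, -21/2)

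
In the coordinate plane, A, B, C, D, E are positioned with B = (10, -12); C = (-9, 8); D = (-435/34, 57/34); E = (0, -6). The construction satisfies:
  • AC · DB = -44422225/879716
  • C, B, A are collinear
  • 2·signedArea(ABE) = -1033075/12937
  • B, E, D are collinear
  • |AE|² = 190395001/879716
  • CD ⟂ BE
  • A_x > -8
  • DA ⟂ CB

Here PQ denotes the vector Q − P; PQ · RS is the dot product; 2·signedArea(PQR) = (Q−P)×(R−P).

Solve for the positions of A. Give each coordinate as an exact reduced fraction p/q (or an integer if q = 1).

1. A_x = -197735/25874  [C, B, A are collinear ∩ DA ⟂ CB]
2. A_y = 85006/12937  [C, B, A are collinear ∩ DA ⟂ CB]
   → A = (-197735/25874, 85006/12937)

A = (-197735/25874, 85006/12937)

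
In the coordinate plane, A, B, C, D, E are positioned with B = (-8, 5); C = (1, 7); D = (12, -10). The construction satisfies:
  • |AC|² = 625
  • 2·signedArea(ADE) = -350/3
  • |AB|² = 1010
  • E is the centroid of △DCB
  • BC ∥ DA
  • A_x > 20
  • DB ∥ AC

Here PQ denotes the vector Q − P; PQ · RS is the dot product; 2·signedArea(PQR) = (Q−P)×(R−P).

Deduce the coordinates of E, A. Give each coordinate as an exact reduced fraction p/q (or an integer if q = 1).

1. E_x = 5/3  [E is the centroid of △DCB]
2. E_y = 2/3  [E is the centroid of △DCB]
   → E = (5/3, 2/3)
3. A_x = 21  [DB ∥ AC ∩ BC ∥ DA]
4. A_y = -8  [DB ∥ AC ∩ BC ∥ DA]
   → A = (21, -8)

A = (21, -8)
E = (5/3, 2/3)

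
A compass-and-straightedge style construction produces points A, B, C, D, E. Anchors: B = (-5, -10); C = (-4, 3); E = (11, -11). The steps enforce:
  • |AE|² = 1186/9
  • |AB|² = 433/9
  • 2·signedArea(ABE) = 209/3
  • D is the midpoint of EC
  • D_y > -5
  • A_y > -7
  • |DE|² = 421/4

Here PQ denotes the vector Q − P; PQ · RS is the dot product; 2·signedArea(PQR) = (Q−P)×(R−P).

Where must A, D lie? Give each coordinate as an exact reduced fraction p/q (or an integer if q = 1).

1. A_x = 2/3  [line 1·x + 16·y + 286/3 = 0 ∩ |AE|² = 1186/9]
2. A_y = -6  [line 1·x + 16·y + 286/3 = 0 ∩ |AE|² = 1186/9]
   → A = (2/3, -6)
3. D_x = 7/2  [D is the midpoint of EC]
4. D_y = -4  [D is the midpoint of EC]
   → D = (7/2, -4)

A = (2/3, -6)
D = (7/2, -4)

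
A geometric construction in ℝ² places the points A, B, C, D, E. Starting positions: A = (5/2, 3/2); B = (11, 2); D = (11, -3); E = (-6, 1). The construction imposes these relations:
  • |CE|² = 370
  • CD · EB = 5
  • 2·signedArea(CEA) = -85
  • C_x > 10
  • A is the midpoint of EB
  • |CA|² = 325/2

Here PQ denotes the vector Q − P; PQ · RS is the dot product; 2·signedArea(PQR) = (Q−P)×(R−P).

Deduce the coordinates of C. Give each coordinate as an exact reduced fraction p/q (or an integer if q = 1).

C = (11, -8)

1. C_x = 11  [2·signedArea(CEA) = -85 ∩ CD · EB = 5]
2. C_y = -8  [2·signedArea(CEA) = -85 ∩ CD · EB = 5]
   → C = (11, -8)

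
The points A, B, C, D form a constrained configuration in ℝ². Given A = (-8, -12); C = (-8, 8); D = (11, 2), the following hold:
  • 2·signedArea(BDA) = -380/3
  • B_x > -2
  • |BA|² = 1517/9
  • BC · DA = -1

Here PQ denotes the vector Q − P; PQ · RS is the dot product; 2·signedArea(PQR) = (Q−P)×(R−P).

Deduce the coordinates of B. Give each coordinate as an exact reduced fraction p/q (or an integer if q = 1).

1. B_x = -5/3  [BC · DA = -1 ∩ 2·signedArea(BDA) = -380/3]
2. B_y = -2/3  [BC · DA = -1 ∩ 2·signedArea(BDA) = -380/3]
   → B = (-5/3, -2/3)

B = (-5/3, -2/3)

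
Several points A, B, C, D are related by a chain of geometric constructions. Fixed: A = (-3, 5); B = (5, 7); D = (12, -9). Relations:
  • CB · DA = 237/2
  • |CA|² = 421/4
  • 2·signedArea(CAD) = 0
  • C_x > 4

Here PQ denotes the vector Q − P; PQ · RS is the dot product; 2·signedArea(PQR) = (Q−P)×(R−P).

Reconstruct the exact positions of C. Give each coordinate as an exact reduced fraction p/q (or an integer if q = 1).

C = (9/2, -2)

1. C_x = 9/2  [2·signedArea(CAD) = 0 ∩ CB · DA = 237/2]
2. C_y = -2  [2·signedArea(CAD) = 0 ∩ CB · DA = 237/2]
   → C = (9/2, -2)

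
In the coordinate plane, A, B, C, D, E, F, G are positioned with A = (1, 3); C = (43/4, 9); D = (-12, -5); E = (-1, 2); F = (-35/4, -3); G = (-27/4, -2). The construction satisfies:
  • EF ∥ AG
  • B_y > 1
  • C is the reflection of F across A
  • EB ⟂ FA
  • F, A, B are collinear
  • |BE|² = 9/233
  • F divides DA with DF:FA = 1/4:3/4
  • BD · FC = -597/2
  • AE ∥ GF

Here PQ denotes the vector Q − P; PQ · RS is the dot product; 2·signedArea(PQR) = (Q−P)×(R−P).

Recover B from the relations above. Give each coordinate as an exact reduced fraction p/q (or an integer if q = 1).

1. B_x = -209/233  [F, A, B are collinear ∩ EB ⟂ FA]
2. B_y = 427/233  [F, A, B are collinear ∩ EB ⟂ FA]
   → B = (-209/233, 427/233)

B = (-209/233, 427/233)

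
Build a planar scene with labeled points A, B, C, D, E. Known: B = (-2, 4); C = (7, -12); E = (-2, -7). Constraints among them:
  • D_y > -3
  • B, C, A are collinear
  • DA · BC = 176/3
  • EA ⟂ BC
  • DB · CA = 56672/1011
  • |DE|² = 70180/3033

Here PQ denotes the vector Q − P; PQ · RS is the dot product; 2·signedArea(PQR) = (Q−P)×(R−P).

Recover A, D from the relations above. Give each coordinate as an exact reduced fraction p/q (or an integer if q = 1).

A = (910/337, -1468/337)
D = (-146/337, -2479/1011)

1. A_x = 910/337  [B, C, A are collinear ∩ EA ⟂ BC]
2. A_y = -1468/337  [B, C, A are collinear ∩ EA ⟂ BC]
   → A = (910/337, -1468/337)
3. D_x = -146/337  [line 1449/337·x + -2576/337·y + -17066/1011 = 0 ∩ |DE|² = 70180/3033]
4. D_y = -2479/1011  [line 1449/337·x + -2576/337·y + -17066/1011 = 0 ∩ |DE|² = 70180/3033]
   → D = (-146/337, -2479/1011)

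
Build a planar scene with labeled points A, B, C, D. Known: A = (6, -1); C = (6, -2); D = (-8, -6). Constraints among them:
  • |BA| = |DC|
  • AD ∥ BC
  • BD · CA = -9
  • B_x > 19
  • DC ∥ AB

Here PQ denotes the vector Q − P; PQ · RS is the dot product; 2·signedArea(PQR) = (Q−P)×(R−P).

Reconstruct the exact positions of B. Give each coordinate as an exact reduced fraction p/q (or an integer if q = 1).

1. B_x = 20  [AD ∥ BC ∩ DC ∥ AB]
2. B_y = 3  [AD ∥ BC ∩ DC ∥ AB]
   → B = (20, 3)

B = (20, 3)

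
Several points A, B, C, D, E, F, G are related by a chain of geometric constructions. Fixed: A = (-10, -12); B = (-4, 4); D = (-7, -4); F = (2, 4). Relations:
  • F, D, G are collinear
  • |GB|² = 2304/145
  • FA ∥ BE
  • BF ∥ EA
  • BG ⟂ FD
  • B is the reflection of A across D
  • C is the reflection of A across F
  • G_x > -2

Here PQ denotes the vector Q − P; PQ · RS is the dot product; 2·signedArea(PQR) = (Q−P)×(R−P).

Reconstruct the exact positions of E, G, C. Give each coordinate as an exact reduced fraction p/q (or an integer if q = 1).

1. E_x = -16  [BF ∥ EA ∩ FA ∥ BE]
2. E_y = -12  [BF ∥ EA ∩ FA ∥ BE]
   → E = (-16, -12)
3. G_x = -196/145  [F, D, G are collinear ∩ BG ⟂ FD]
4. G_y = 148/145  [F, D, G are collinear ∩ BG ⟂ FD]
   → G = (-196/145, 148/145)
5. C_x = 14  [C is the reflection of A across F]
6. C_y = 20  [C is the reflection of A across F]
   → C = (14, 20)

C = (14, 20)
E = (-16, -12)
G = (-196/145, 148/145)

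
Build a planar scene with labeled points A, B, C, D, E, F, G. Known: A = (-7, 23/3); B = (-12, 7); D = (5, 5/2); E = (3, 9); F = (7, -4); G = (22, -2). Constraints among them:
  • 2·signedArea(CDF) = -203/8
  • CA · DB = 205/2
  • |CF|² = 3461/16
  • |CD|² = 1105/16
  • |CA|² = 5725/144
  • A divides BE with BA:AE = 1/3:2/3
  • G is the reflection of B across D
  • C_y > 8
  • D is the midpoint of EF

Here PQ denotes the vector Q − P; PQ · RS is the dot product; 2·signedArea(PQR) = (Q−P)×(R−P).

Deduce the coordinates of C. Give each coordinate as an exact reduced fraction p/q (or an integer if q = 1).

C = (-3/4, 17/2)

1. C_x = -3/4  [2·signedArea(CDF) = -203/8 ∩ CA · DB = 205/2]
2. C_y = 17/2  [2·signedArea(CDF) = -203/8 ∩ CA · DB = 205/2]
   → C = (-3/4, 17/2)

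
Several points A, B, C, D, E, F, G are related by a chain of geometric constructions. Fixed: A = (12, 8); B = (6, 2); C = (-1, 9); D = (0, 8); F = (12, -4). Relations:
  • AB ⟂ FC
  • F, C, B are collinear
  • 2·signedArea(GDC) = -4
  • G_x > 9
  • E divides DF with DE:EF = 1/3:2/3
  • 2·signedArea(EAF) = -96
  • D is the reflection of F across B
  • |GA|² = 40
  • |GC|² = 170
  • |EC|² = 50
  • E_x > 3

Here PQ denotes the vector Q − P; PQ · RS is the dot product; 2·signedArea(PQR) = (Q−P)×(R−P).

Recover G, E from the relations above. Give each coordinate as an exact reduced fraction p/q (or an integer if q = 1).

E = (4, 4)
G = (10, 2)

1. G_x = 10  [line -1·x + -1·y + 12 = 0 ∩ |GC|² = 170]
2. G_y = 2  [line -1·x + -1·y + 12 = 0 ∩ |GC|² = 170]
   → G = (10, 2)
3. E_x = 4  [E divides DF with DE:EF = 1/3:2/3]
4. E_y = 4  [E divides DF with DE:EF = 1/3:2/3]
   → E = (4, 4)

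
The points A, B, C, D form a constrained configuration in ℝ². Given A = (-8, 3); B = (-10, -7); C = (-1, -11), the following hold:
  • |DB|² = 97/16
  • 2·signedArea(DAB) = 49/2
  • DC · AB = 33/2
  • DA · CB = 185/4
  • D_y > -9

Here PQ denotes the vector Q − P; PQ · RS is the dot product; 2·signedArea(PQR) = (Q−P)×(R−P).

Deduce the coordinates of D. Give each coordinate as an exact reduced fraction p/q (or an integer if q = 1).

1. D_x = -31/4  [2·signedArea(DAB) = 49/2 ∩ DA · CB = 185/4]
2. D_y = -8  [2·signedArea(DAB) = 49/2 ∩ DA · CB = 185/4]
   → D = (-31/4, -8)

D = (-31/4, -8)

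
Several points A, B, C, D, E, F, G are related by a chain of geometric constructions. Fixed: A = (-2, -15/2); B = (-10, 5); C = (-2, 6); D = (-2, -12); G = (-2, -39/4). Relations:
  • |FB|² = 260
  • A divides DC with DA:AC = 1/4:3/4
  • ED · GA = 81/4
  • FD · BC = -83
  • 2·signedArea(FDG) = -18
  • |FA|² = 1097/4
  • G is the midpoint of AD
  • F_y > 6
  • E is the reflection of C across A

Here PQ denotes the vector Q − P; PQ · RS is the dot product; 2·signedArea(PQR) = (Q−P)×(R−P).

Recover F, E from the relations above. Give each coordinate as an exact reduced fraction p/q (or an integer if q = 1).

1. F_x = 6  [2·signedArea(FDG) = -18 ∩ FD · BC = -83]
2. F_y = 7  [2·signedArea(FDG) = -18 ∩ FD · BC = -83]
   → F = (6, 7)
3. E_x = -2  [E is the reflection of C across A]
4. E_y = -21  [E is the reflection of C across A]
   → E = (-2, -21)

E = (-2, -21)
F = (6, 7)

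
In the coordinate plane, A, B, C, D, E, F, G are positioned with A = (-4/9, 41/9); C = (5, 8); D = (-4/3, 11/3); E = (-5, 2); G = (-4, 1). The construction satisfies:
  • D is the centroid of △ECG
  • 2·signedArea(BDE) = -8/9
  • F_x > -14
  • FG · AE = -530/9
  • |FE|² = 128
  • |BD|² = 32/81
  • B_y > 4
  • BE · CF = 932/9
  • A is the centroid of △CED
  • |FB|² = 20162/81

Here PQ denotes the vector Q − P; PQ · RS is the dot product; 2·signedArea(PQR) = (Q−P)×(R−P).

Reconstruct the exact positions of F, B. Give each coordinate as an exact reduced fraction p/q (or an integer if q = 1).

1. F_x = -13  [line 41/9·x + 23/9·y + 671/9 = 0 ∩ |FE|² = 128]
2. F_y = -6  [line 41/9·x + 23/9·y + 671/9 = 0 ∩ |FE|² = 128]
   → F = (-13, -6)
3. B_x = -8/9  [2·signedArea(BDE) = -8/9 ∩ BE · CF = 932/9]
4. B_y = 37/9  [2·signedArea(BDE) = -8/9 ∩ BE · CF = 932/9]
   → B = (-8/9, 37/9)

B = (-8/9, 37/9)
F = (-13, -6)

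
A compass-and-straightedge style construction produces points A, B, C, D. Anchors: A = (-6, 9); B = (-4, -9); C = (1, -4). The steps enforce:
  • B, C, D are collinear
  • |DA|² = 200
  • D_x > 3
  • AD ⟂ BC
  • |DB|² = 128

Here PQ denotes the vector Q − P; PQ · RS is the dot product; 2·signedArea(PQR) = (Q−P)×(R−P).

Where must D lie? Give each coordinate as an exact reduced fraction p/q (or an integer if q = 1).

1. D_x = 4  [B, C, D are collinear ∩ AD ⟂ BC]
2. D_y = -1  [B, C, D are collinear ∩ AD ⟂ BC]
   → D = (4, -1)

D = (4, -1)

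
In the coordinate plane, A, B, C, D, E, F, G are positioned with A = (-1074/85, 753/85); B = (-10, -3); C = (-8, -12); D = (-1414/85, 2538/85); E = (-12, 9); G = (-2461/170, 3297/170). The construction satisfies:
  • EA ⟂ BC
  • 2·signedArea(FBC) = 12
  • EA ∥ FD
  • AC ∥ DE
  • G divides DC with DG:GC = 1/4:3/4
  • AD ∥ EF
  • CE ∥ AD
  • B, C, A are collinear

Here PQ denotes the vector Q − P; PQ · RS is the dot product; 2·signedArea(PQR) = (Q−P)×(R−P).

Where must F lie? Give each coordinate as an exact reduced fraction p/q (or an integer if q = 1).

F = (-16, 30)

1. F_x = -16  [EA ∥ FD ∩ AD ∥ EF]
2. F_y = 30  [EA ∥ FD ∩ AD ∥ EF]
   → F = (-16, 30)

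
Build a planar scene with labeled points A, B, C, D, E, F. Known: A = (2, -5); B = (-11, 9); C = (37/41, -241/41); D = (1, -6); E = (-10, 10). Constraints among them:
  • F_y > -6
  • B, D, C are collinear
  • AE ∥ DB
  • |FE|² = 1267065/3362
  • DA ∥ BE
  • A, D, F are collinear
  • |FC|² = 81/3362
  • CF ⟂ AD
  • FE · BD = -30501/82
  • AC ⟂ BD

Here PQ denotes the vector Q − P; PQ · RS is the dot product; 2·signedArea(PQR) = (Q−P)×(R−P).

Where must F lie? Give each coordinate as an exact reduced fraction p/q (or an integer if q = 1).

F = (83/82, -491/82)

1. F_x = 83/82  [A, D, F are collinear ∩ CF ⟂ AD]
2. F_y = -491/82  [A, D, F are collinear ∩ CF ⟂ AD]
   → F = (83/82, -491/82)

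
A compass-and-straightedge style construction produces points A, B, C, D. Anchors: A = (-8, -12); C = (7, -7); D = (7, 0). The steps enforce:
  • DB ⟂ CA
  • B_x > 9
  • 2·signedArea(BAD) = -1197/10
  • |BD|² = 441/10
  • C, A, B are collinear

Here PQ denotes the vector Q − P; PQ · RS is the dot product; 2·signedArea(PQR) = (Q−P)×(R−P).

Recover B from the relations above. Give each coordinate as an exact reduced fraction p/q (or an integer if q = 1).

B = (91/10, -63/10)

1. B_x = 91/10  [C, A, B are collinear ∩ DB ⟂ CA]
2. B_y = -63/10  [C, A, B are collinear ∩ DB ⟂ CA]
   → B = (91/10, -63/10)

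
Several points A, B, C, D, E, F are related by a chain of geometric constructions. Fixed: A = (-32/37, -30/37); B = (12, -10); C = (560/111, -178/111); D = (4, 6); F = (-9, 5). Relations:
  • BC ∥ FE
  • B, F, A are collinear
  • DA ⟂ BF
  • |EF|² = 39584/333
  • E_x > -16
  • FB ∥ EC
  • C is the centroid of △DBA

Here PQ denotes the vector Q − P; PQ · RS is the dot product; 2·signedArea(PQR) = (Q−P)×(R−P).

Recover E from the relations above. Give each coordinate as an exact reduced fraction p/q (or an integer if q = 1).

1. E_x = -1771/111  [FB ∥ EC ∩ BC ∥ FE]
2. E_y = 1487/111  [FB ∥ EC ∩ BC ∥ FE]
   → E = (-1771/111, 1487/111)

E = (-1771/111, 1487/111)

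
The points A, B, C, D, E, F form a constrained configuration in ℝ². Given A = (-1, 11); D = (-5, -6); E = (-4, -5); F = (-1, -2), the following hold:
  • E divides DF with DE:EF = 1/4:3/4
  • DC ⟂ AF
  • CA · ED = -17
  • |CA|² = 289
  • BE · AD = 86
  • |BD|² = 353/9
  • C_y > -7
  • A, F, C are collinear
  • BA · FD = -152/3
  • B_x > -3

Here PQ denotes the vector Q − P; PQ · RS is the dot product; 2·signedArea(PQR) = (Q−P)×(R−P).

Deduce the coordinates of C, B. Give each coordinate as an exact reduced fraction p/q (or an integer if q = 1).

1. C_x = -1  [A, F, C are collinear ∩ DC ⟂ AF]
2. C_y = -6  [A, F, C are collinear ∩ DC ⟂ AF]
   → C = (-1, -6)
3. B_x = -7/3  [BA · FD = -152/3 ∩ BE · AD = 86]
4. B_y = -1/3  [BA · FD = -152/3 ∩ BE · AD = 86]
   → B = (-7/3, -1/3)

B = (-7/3, -1/3)
C = (-1, -6)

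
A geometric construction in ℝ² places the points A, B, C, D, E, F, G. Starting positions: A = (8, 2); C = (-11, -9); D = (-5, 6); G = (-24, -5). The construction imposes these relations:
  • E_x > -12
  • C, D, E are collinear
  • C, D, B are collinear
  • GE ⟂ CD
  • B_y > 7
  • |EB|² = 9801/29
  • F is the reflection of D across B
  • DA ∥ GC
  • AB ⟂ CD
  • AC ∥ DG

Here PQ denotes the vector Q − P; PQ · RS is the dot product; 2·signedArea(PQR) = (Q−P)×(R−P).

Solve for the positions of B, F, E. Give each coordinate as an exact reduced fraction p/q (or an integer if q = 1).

1. B_x = -133/29  [C, D, B are collinear ∩ AB ⟂ CD]
2. B_y = 204/29  [C, D, B are collinear ∩ AB ⟂ CD]
   → B = (-133/29, 204/29)
3. F_x = -121/29  [F is the reflection of D across B]
4. F_y = 234/29  [F is the reflection of D across B]
   → F = (-121/29, 234/29)
5. E_x = -331/29  [C, D, E are collinear ∩ GE ⟂ CD]
6. E_y = -291/29  [C, D, E are collinear ∩ GE ⟂ CD]
   → E = (-331/29, -291/29)

B = (-133/29, 204/29)
E = (-331/29, -291/29)
F = (-121/29, 234/29)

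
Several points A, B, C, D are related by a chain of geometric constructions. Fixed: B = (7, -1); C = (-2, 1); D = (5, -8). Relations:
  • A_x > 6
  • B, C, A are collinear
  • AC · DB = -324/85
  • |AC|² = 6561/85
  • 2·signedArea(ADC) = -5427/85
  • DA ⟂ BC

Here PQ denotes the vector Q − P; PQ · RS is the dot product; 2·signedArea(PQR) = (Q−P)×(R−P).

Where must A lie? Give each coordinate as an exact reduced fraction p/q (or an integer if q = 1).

A = (559/85, -77/85)

1. A_x = 559/85  [B, C, A are collinear ∩ DA ⟂ BC]
2. A_y = -77/85  [B, C, A are collinear ∩ DA ⟂ BC]
   → A = (559/85, -77/85)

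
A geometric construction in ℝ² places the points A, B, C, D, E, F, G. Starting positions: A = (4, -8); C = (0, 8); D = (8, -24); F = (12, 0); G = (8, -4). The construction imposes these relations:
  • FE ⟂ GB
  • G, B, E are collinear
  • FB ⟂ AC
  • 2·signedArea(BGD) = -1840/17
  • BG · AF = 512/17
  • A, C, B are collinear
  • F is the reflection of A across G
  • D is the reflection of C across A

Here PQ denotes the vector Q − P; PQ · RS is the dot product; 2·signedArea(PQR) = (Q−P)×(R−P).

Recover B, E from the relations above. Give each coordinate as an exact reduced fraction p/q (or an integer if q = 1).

1. B_x = 44/17  [A, C, B are collinear ∩ FB ⟂ AC]
2. B_y = -40/17  [A, C, B are collinear ∩ FB ⟂ AC]
   → B = (44/17, -40/17)
3. E_x = 3048/289  [G, B, E are collinear ∩ FE ⟂ GB]
4. E_y = -1380/289  [G, B, E are collinear ∩ FE ⟂ GB]
   → E = (3048/289, -1380/289)

B = (44/17, -40/17)
E = (3048/289, -1380/289)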